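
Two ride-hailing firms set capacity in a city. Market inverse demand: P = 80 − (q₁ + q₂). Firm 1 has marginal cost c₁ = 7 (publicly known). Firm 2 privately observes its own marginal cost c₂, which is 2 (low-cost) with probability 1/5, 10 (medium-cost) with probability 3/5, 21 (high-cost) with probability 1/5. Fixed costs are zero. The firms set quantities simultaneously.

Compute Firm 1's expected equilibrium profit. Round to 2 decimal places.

651.95

Each type of Firm 2 best-responds to q₁; Firm 1 best-responds to the expected q₂ over Firm 2's types.
Firm 2 with cost c maximizes (80 − (q₁+q₂) − c)·q₂, giving q₂(c) = (80 − c − q₁)/2.
E[c₂] = 1/5·2 + 3/5·10 + 1/5·21 = 10.6
Firm 1's FOC against E[q₂] yields q₁ = (80 − 2·7 + E[c₂])/3 = (80 − 14 + 10.6)/3 = 25.5333.
E[P] = 80 − (q₁ + E[q₂]) = 32.5333; Firm 1's expected profit = (E[P] − 7)·q₁ = (32.5333 − 7)·25.5333 = 651.951.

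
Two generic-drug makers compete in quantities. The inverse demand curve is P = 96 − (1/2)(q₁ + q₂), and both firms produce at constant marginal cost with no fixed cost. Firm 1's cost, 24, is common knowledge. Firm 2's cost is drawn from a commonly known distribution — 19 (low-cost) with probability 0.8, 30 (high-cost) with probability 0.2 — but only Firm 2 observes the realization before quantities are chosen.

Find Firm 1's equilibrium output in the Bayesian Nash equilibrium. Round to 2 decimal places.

Type-c best response for Firm 2: q₂(c) = (96 − c) − q₁/2.
Firm 1 maximizes expected profit; its first-order condition is 96 − q₁ − (1/2)E[q₂] − 24 = 0.
Substituting E[q₂] and solving: E[c₂] = 21.2, so q₁ = (96 − 2·24 + 21.2)/(3/2) = 46.1333.

46.13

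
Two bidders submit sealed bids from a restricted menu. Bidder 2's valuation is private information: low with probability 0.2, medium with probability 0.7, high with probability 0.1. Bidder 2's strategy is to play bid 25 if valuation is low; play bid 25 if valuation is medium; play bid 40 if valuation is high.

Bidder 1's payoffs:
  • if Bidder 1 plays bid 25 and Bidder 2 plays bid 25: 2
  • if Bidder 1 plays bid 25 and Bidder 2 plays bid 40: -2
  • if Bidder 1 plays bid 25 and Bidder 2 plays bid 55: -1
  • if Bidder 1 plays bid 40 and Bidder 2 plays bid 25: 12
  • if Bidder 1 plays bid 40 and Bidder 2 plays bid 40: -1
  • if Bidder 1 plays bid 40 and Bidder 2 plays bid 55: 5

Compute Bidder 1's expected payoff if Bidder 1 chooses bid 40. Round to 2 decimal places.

10.70

E[bid 40] = 0.2·12 + 0.7·12 + 0.1·(-1) = 2.4 + 8.4 + (-0.1) = 10.7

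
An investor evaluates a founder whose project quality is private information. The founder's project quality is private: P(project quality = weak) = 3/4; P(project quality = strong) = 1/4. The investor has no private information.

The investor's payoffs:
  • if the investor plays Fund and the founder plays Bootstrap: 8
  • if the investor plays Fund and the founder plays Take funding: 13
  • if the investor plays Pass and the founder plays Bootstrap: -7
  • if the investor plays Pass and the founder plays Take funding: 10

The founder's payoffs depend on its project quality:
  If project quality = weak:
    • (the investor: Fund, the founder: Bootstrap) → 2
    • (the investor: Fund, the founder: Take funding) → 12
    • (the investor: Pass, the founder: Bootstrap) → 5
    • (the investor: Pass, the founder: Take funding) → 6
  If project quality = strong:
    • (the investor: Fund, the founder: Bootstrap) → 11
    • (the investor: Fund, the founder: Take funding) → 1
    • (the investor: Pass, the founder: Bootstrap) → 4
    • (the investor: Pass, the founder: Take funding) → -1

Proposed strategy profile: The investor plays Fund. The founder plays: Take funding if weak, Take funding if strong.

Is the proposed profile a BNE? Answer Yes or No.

No

The investor plays Fund: E[Fund] = 3/4·(13) + 1/4·(13) = 13; E[Pass] = 10. Best-responding. ✓
The founder (project quality weak), facing Fund: Bootstrap gives 2, Take funding gives 12. Proposed Take funding is best. ✓
The founder (project quality strong), facing Fund: Bootstrap gives 11, Take funding gives 1. Proposed Take funding is not best — profitable deviation exists. ✗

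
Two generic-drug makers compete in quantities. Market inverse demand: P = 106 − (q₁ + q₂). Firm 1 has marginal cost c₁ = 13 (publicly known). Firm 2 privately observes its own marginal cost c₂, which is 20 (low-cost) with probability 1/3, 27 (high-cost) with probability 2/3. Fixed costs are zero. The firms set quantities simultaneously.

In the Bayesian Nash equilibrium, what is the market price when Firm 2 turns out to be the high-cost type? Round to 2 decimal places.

49.06

Each type of Firm 2 best-responds to q₁; Firm 1 best-responds to the expected q₂ over Firm 2's types.
Firm 2 with cost c maximizes (106 − (q₁+q₂) − c)·q₂, giving q₂(c) = (106 − c − q₁)/2.
E[c₂] = 1/3·20 + 2/3·27 = 24.6667
Firm 1's FOC against E[q₂] yields q₁ = (106 − 2·13 + E[c₂])/3 = (106 − 26 + 24.6667)/3 = 34.8889.
q₂(high-cost) = 22.0556, so P = 106 − (34.8889 + 22.0556) = 49.0556.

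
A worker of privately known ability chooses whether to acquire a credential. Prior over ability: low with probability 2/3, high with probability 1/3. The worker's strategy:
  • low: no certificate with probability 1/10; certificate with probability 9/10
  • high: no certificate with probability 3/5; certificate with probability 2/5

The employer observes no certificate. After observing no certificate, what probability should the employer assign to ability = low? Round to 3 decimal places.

0.250

Apply Bayes' rule using the sender's strategy as the likelihood.
P(no certificate) = (2/3)·(1/10) + (1/3)·(3/5) = 4/15
P(low | no certificate) = ((2/3)·(1/10)) / (4/15) = (1/15) / (4/15) = 1/4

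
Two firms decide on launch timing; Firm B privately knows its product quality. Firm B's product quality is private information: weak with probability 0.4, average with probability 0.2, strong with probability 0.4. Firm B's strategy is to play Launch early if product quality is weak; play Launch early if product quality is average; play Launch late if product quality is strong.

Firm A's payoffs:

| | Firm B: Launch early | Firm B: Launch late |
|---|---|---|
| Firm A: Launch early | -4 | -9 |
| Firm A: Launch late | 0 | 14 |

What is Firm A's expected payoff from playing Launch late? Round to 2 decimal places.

E[Launch late] = 0.4·0 + 0.2·0 + 0.4·14 = 0 + 0 + 5.6 = 5.6

5.60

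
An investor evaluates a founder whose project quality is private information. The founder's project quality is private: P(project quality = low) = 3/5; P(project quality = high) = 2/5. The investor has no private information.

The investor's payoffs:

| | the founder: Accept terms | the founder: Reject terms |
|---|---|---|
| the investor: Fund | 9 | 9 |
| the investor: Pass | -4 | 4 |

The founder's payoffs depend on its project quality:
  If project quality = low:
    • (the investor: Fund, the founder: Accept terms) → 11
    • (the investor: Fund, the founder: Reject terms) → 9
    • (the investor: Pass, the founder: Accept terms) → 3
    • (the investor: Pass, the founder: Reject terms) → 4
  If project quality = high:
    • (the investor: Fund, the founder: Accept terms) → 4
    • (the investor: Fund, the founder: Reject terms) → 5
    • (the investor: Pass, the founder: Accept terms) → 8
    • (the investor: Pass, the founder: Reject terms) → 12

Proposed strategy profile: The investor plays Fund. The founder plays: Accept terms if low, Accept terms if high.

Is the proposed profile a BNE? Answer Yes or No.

A profile is a BNE iff every type of every player is best-responding given beliefs about the other side.
The investor plays Fund: E[Fund] = 3/5·(9) + 2/5·(9) = 9; E[Pass] = -4. Best-responding. ✓
The founder (project quality low), facing Fund: Accept terms gives 11, Reject terms gives 9. Proposed Accept terms is best. ✓
The founder (project quality high), facing Fund: Accept terms gives 4, Reject terms gives 5. Proposed Accept terms is not best — profitable deviation exists. ✗

No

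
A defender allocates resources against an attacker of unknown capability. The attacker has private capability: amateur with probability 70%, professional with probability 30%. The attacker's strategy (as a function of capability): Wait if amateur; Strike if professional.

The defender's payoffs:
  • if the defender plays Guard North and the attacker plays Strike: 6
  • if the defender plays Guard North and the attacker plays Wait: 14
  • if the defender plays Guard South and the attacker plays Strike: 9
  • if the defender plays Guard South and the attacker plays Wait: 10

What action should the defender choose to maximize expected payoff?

E[Guard North] = 0.7·(14) + 0.3·(6) = 11.6
E[Guard South] = 0.7·(10) + 0.3·(9) = 9.7
Best response: Guard North (11.6 is the largest).

Guard North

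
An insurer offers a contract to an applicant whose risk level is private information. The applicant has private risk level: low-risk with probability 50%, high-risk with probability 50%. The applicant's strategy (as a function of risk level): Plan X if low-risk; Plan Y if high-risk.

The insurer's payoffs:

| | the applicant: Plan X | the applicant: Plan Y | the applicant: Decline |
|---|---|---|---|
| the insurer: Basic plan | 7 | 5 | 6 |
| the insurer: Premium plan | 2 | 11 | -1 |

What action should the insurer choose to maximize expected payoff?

Premium plan

Compute the insurer's expected payoff for each action, taking the expectation over the applicant's type.
E[Basic plan] = 0.5·(7) + 0.5·(5) = 6
E[Premium plan] = 0.5·(2) + 0.5·(11) = 6.5
Best response: Premium plan (6.5 is the largest).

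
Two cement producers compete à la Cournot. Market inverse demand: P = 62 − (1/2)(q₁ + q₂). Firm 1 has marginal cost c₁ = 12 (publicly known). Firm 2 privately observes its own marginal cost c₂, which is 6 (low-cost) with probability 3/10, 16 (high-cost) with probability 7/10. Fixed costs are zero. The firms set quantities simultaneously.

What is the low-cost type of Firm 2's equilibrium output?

Type-c best response for Firm 2: q₂(c) = (62 − c) − q₁/2.
Firm 1 maximizes expected profit; its first-order condition is 62 − q₁ − (1/2)E[q₂] − 12 = 0.
Substituting E[q₂] and solving: E[c₂] = 13, so q₁ = (62 − 2·12 + 13)/(3/2) = 34.
q₂(low-cost) = (62 − 6 − (1/2)·34) = 39.

39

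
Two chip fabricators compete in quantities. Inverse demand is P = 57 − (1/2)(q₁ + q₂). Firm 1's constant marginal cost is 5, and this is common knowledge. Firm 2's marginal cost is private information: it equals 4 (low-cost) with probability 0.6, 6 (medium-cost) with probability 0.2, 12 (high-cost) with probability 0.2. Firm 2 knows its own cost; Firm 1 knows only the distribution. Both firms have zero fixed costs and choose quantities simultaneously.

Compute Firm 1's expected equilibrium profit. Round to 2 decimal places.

624.22

Type-c best response for Firm 2: q₂(c) = (57 − c) − q₁/2.
Firm 1 maximizes expected profit; its first-order condition is 57 − q₁ − (1/2)E[q₂] − 5 = 0.
Substituting E[q₂] and solving: E[c₂] = 6, so q₁ = (57 − 2·5 + 6)/(3/2) = 35.3333.
E[P] = 57 − (1/2)·(q₁ + E[q₂]) = 22.6667; Firm 1's expected profit = (E[P] − 5)·q₁ = (22.6667 − 5)·35.3333 = 624.222.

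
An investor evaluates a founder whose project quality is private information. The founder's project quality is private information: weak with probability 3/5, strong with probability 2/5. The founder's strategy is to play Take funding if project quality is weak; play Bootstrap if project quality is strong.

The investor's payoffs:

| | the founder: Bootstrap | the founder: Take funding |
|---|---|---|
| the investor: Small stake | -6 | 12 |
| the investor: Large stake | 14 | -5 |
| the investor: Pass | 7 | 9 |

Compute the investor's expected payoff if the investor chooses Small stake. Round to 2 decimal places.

4.80

Take the expectation over the founder's project quality, weighting each type's action by its prior probability.
E[Small stake] = 3/5·12 + 2/5·(-6) = 36/5 + (-12/5) = 24/5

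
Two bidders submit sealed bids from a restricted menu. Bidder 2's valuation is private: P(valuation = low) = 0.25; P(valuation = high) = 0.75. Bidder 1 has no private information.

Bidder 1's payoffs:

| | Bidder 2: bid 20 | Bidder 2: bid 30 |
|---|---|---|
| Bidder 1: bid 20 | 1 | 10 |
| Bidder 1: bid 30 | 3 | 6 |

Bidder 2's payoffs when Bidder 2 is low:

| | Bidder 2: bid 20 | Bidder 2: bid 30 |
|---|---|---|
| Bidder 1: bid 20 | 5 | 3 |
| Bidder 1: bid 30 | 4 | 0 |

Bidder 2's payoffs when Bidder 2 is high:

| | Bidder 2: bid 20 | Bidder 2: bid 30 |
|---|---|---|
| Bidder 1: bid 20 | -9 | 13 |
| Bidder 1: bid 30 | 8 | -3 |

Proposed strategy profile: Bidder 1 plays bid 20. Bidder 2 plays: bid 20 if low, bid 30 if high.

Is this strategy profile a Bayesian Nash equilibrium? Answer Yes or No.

Yes

Bidder 1 plays bid 20: E[bid 20] = 0.25·(1) + 0.75·(10) = 7.75; E[bid 30] = 5.25. Best-responding. ✓
Bidder 2 (valuation low), facing bid 20: bid 20 gives 5, bid 30 gives 3. Proposed bid 20 is best. ✓
Bidder 2 (valuation high), facing bid 20: bid 20 gives -9, bid 30 gives 13. Proposed bid 30 is best. ✓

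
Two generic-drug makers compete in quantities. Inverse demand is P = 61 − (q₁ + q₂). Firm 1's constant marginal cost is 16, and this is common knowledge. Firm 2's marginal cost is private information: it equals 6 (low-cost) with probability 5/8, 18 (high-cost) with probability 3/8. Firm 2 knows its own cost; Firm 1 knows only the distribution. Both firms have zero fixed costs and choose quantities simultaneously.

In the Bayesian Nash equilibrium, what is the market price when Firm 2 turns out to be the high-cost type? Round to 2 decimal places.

Type-c best response for Firm 2: q₂(c) = (61 − c)/2 − q₁/2.
Firm 1 maximizes expected profit; its first-order condition is 61 − 2q₁ − E[q₂] − 16 = 0.
Substituting E[q₂] and solving: E[c₂] = 10.5, so q₁ = (61 − 2·16 + 10.5)/3 = 13.1667.
q₂(high-cost) = 14.9167, so P = 61 − (13.1667 + 14.9167) = 32.9167.

32.92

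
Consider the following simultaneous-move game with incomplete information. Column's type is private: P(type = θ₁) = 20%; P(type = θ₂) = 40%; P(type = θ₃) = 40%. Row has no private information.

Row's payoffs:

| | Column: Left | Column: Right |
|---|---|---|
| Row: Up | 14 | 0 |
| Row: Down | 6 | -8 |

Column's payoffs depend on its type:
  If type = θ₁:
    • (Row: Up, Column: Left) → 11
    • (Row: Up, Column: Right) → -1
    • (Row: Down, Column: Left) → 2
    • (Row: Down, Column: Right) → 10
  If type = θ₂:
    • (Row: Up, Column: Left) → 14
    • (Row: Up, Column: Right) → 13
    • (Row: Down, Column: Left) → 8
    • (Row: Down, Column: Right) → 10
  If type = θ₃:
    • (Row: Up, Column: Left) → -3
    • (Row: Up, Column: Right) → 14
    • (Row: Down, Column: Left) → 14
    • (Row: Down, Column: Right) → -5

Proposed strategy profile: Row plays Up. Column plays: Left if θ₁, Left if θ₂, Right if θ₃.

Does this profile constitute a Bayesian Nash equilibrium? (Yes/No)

Row plays Up: E[Up] = 0.2·(14) + 0.4·(14) + 0.4·(0) = 8.4; E[Down] = 0.4. Best-responding. ✓
Column (type θ₁), facing Up: Left gives 11, Right gives -1. Proposed Left is best. ✓
Column (type θ₂), facing Up: Left gives 14, Right gives 13. Proposed Left is best. ✓
Column (type θ₃), facing Up: Left gives -3, Right gives 14. Proposed Right is best. ✓

Yes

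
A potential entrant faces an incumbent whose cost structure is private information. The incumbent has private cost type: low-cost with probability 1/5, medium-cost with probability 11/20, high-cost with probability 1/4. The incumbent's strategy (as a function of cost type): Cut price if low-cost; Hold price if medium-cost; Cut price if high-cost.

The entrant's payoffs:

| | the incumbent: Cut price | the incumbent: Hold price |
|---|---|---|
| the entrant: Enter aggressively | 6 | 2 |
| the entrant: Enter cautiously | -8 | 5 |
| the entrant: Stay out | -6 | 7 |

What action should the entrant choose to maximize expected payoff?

Enter aggressively

E[Enter aggressively] = 1/5·(6) + 11/20·(2) + 1/4·(6) = 19/5
E[Enter cautiously] = 1/5·(-8) + 11/20·(5) + 1/4·(-8) = -17/20
E[Stay out] = 1/5·(-6) + 11/20·(7) + 1/4·(-6) = 23/20
Best response: Enter aggressively (19/5 is the largest).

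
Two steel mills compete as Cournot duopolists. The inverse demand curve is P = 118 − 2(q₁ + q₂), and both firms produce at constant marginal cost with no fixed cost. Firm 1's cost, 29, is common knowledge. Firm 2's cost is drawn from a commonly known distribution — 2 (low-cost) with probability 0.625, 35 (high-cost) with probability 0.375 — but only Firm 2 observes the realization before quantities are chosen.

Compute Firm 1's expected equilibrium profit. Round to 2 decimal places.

Firm 2 with cost c maximizes (118 − 2(q₁+q₂) − c)·q₂, giving q₂(c) = (118 − c − 2q₁)/4.
E[c₂] = 0.625·2 + 0.375·35 = 14.375
Firm 1's FOC against E[q₂] yields q₁ = (118 − 2·29 + E[c₂])/6 = (118 − 58 + 14.375)/6 = 12.3958.
E[P] = 118 − 2·(q₁ + E[q₂]) = 53.7917; Firm 1's expected profit = (E[P] − 29)·q₁ = (53.7917 − 29)·12.3958 = 307.313.

307.31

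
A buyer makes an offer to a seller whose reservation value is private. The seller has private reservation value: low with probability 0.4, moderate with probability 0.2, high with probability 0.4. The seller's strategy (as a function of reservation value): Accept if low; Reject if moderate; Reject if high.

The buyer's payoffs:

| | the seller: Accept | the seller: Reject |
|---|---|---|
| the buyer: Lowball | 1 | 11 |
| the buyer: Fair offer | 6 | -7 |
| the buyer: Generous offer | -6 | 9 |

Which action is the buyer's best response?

Lowball

E[Lowball] = 0.4·(1) + 0.2·(11) + 0.4·(11) = 7
E[Fair offer] = 0.4·(6) + 0.2·(-7) + 0.4·(-7) = -1.8
E[Generous offer] = 0.4·(-6) + 0.2·(9) + 0.4·(9) = 3
Best response: Lowball (7 is the largest).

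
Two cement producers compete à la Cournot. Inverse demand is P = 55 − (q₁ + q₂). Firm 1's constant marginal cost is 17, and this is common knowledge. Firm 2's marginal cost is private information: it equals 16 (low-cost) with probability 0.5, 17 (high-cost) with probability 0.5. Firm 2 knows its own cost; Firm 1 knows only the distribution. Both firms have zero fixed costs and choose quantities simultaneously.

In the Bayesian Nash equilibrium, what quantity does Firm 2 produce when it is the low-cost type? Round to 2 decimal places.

Each type of Firm 2 best-responds to q₁; Firm 1 best-responds to the expected q₂ over Firm 2's types.
Firm 2 with cost c maximizes (55 − (q₁+q₂) − c)·q₂, giving q₂(c) = (55 − c − q₁)/2.
E[c₂] = 0.5·16 + 0.5·17 = 16.5
Firm 1's FOC against E[q₂] yields q₁ = (55 − 2·17 + E[c₂])/3 = (55 − 34 + 16.5)/3 = 12.5.
q₂(low-cost) = (55 − 16 − 12.5)/2 = 13.25.

13.25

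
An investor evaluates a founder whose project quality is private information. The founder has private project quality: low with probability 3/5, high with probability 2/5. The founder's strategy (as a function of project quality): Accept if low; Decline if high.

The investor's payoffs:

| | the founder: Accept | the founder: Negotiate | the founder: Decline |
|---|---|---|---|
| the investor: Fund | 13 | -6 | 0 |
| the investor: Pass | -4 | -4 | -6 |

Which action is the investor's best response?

Fund

E[Fund] = 3/5·(13) + 2/5·(0) = 39/5
E[Pass] = 3/5·(-4) + 2/5·(-6) = -24/5
Best response: Fund (39/5 is the largest).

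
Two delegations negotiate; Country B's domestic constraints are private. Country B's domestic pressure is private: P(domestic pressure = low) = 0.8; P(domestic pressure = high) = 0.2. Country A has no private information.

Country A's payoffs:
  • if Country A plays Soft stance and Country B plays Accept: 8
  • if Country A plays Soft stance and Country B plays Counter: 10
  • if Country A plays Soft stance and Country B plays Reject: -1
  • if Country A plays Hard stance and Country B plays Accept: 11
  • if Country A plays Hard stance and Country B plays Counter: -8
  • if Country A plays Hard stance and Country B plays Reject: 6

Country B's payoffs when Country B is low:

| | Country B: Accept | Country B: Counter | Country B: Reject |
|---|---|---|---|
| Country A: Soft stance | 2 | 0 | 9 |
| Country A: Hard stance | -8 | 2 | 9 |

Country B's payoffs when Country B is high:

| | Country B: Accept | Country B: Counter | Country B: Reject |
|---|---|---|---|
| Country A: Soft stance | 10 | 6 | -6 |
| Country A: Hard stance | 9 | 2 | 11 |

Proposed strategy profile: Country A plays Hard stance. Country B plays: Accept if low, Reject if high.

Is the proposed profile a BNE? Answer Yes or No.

No

A profile is a BNE iff every type of every player is best-responding given beliefs about the other side.
Country A plays Hard stance: E[Hard stance] = 0.8·(11) + 0.2·(6) = 10; E[Soft stance] = 6.2. Best-responding. ✓
Country B (domestic pressure low), facing Hard stance: Accept gives -8, Counter gives 2, Reject gives 9. Proposed Accept is not best — profitable deviation exists. ✗
Country B (domestic pressure high), facing Hard stance: Accept gives 9, Counter gives 2, Reject gives 11. Proposed Reject is best. ✓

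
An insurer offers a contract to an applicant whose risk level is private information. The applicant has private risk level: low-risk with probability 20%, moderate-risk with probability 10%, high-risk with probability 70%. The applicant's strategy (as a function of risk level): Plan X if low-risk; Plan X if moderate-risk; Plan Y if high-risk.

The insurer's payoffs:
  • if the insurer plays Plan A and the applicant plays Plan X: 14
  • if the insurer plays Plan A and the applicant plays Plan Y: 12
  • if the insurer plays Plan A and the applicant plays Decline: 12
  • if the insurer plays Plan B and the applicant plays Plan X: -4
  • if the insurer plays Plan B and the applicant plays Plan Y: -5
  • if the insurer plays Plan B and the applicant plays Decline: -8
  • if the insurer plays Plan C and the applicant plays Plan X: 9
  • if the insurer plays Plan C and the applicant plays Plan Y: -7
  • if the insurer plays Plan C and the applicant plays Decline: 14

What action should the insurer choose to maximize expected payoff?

E[Plan A] = 0.2·(14) + 0.1·(14) + 0.7·(12) = 12.6
E[Plan B] = 0.2·(-4) + 0.1·(-4) + 0.7·(-5) = -4.7
E[Plan C] = 0.2·(9) + 0.1·(9) + 0.7·(-7) = -2.2
Best response: Plan A (12.6 is the largest).

Plan A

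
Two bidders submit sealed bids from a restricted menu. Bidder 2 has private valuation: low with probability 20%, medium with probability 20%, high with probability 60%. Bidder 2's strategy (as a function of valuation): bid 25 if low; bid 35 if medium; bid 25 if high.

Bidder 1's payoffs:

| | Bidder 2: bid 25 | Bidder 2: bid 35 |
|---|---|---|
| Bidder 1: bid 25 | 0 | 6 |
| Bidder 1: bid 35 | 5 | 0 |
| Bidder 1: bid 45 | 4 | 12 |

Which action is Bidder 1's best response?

bid 45

Compute Bidder 1's expected payoff for each action, taking the expectation over Bidder 2's type.
E[bid 25] = 0.2·(0) + 0.2·(6) + 0.6·(0) = 1.2
E[bid 35] = 0.2·(5) + 0.2·(0) + 0.6·(5) = 4
E[bid 45] = 0.2·(4) + 0.2·(12) + 0.6·(4) = 5.6
Best response: bid 45 (5.6 is the largest).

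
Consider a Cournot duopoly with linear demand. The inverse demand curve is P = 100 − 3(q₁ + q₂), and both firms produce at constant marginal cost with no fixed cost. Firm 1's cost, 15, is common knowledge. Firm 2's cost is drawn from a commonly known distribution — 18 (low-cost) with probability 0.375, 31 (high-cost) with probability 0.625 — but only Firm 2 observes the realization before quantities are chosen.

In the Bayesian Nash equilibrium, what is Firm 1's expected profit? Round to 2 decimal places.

342.22

Type-c best response for Firm 2: q₂(c) = (100 − c)/6 − q₁/2.
Firm 1 maximizes expected profit; its first-order condition is 100 − 6q₁ − 3E[q₂] − 15 = 0.
Substituting E[q₂] and solving: E[c₂] = 26.125, so q₁ = (100 − 2·15 + 26.125)/9 = 10.6806.
E[P] = 100 − 3·(q₁ + E[q₂]) = 47.0417; Firm 1's expected profit = (E[P] − 15)·q₁ = (47.0417 − 15)·10.6806 = 342.223.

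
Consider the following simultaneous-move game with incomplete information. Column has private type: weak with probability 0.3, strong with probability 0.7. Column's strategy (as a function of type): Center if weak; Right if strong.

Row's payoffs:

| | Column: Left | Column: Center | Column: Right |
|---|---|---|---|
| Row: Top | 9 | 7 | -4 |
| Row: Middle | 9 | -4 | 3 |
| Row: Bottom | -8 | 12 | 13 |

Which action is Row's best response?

E[Top] = 0.3·(7) + 0.7·(-4) = -0.7
E[Middle] = 0.3·(-4) + 0.7·(3) = 0.9
E[Bottom] = 0.3·(12) + 0.7·(13) = 12.7
Best response: Bottom (12.7 is the largest).

Bottom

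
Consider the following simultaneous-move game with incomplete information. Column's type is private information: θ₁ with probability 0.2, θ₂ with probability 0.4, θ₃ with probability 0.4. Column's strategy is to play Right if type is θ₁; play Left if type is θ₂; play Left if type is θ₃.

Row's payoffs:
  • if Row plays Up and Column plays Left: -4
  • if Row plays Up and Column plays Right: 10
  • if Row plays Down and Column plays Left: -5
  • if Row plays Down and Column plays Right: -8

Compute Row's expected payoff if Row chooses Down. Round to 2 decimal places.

Take the expectation over Column's type, weighting each type's action by its prior probability.
E[Down] = 0.2·(-8) + 0.4·(-5) + 0.4·(-5) = (-1.6) + (-2) + (-2) = -5.6

-5.60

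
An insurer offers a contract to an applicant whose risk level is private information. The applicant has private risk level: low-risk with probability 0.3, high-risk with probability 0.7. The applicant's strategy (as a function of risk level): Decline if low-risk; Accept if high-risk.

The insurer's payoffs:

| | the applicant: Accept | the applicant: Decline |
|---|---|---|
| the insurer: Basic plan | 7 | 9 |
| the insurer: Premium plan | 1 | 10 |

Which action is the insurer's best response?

Compute the insurer's expected payoff for each action, taking the expectation over the applicant's type.
E[Basic plan] = 0.3·(9) + 0.7·(7) = 7.6
E[Premium plan] = 0.3·(10) + 0.7·(1) = 3.7
Best response: Basic plan (7.6 is the largest).

Basic plan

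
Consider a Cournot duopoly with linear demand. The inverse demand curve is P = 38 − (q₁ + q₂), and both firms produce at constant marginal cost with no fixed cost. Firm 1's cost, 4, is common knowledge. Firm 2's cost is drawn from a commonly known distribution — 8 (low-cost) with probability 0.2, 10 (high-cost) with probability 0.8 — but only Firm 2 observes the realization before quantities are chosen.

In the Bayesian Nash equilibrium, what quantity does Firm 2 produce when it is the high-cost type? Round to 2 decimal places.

Firm 2 with cost c maximizes (38 − (q₁+q₂) − c)·q₂, giving q₂(c) = (38 − c − q₁)/2.
E[c₂] = 0.2·8 + 0.8·10 = 9.6
Firm 1's FOC against E[q₂] yields q₁ = (38 − 2·4 + E[c₂])/3 = (38 − 8 + 9.6)/3 = 13.2.
q₂(high-cost) = (38 − 10 − 13.2)/2 = 7.4.

7.40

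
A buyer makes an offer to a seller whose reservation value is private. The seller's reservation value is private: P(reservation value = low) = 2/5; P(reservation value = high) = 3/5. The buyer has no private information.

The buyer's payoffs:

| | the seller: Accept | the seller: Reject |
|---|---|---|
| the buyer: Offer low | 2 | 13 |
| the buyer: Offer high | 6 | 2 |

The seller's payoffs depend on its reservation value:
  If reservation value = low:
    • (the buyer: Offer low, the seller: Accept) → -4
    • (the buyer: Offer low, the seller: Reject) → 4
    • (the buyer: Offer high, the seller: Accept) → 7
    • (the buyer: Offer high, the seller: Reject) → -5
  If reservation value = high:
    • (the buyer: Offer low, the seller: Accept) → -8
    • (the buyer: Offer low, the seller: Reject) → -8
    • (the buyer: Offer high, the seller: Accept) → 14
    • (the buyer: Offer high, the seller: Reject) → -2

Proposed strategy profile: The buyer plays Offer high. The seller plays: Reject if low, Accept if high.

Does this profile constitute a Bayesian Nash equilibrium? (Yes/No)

The buyer plays Offer high: E[Offer high] = 2/5·(2) + 3/5·(6) = 22/5; E[Offer low] = 32/5. Not best-responding. ✗
The seller (reservation value low), facing Offer high: Accept gives 7, Reject gives -5. Proposed Reject is not best — profitable deviation exists. ✗
The seller (reservation value high), facing Offer high: Accept gives 14, Reject gives -2. Proposed Accept is best. ✓

No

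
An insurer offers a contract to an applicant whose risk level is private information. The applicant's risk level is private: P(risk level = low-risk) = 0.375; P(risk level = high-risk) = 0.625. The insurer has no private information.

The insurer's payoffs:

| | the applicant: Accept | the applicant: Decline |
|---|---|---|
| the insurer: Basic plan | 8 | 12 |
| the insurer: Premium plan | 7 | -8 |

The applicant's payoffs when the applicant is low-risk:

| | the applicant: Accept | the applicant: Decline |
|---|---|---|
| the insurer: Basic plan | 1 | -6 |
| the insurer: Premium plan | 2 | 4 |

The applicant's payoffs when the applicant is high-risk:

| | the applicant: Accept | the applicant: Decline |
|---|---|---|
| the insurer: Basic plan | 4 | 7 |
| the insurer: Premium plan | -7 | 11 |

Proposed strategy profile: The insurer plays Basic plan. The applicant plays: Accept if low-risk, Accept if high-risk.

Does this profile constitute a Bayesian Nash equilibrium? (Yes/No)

The insurer plays Basic plan: E[Basic plan] = 0.375·(8) + 0.625·(8) = 8; E[Premium plan] = 7. Best-responding. ✓
The applicant (risk level low-risk), facing Basic plan: Accept gives 1, Decline gives -6. Proposed Accept is best. ✓
The applicant (risk level high-risk), facing Basic plan: Accept gives 4, Decline gives 7. Proposed Accept is not best — profitable deviation exists. ✗

No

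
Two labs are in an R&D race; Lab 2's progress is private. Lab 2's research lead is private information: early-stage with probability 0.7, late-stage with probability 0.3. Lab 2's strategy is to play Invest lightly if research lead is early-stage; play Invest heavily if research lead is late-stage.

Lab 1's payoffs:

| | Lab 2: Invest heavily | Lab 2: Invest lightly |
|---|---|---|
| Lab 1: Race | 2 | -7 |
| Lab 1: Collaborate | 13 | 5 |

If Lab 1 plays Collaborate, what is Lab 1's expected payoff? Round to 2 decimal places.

7.40

E[Collaborate] = 0.7·5 + 0.3·13 = 3.5 + 3.9 = 7.4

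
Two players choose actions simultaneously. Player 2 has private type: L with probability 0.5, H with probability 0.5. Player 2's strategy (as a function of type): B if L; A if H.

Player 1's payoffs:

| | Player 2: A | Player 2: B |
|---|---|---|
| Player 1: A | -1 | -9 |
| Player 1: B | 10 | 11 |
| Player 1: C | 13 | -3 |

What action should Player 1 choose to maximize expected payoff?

Compute Player 1's expected payoff for each action, taking the expectation over Player 2's type.
E[A] = 0.5·(-9) + 0.5·(-1) = -5
E[B] = 0.5·(11) + 0.5·(10) = 10.5
E[C] = 0.5·(-3) + 0.5·(13) = 5
Best response: B (10.5 is the largest).

B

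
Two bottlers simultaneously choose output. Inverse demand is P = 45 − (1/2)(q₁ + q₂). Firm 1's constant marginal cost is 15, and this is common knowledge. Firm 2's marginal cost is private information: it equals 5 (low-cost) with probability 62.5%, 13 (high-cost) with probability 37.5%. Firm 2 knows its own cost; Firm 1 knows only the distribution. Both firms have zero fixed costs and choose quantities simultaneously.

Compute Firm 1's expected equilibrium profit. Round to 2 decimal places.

Type-c best response for Firm 2: q₂(c) = (45 − c) − q₁/2.
Firm 1 maximizes expected profit; its first-order condition is 45 − q₁ − (1/2)E[q₂] − 15 = 0.
Substituting E[q₂] and solving: E[c₂] = 8, so q₁ = (45 − 2·15 + 8)/(3/2) = 15.3333.
E[P] = 45 − (1/2)·(q₁ + E[q₂]) = 22.6667; Firm 1's expected profit = (E[P] − 15)·q₁ = (22.6667 − 15)·15.3333 = 117.556.

117.56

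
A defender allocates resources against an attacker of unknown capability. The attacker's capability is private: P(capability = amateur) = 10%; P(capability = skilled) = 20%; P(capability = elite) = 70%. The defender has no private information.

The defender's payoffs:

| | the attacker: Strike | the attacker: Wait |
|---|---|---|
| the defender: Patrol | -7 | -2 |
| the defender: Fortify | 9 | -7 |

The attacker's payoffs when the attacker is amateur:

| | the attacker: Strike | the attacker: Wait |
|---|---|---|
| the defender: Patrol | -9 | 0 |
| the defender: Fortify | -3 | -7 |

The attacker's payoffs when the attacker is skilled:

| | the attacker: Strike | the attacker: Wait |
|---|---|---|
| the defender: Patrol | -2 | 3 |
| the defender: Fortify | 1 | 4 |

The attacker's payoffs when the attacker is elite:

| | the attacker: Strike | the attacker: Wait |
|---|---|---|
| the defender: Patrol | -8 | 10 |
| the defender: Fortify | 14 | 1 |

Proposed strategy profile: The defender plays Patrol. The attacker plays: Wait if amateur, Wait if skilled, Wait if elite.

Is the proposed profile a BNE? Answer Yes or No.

The defender plays Patrol: E[Patrol] = 0.1·(-2) + 0.2·(-2) + 0.7·(-2) = -2; E[Fortify] = -7. Best-responding. ✓
The attacker (capability amateur), facing Patrol: Strike gives -9, Wait gives 0. Proposed Wait is best. ✓
The attacker (capability skilled), facing Patrol: Strike gives -2, Wait gives 3. Proposed Wait is best. ✓
The attacker (capability elite), facing Patrol: Strike gives -8, Wait gives 10. Proposed Wait is best. ✓

Yes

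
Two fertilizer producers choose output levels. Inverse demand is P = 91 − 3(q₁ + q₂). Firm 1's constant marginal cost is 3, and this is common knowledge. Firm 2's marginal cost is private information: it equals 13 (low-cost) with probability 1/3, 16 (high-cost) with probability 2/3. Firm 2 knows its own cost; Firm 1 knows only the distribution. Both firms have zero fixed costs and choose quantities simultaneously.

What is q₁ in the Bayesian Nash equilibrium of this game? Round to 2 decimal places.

11.11

Firm 2 with cost c maximizes (91 − 3(q₁+q₂) − c)·q₂, giving q₂(c) = (91 − c − 3q₁)/6.
E[c₂] = 1/3·13 + 2/3·16 = 15
Firm 1's FOC against E[q₂] yields q₁ = (91 − 2·3 + E[c₂])/9 = (91 − 6 + 15)/9 = 11.1111.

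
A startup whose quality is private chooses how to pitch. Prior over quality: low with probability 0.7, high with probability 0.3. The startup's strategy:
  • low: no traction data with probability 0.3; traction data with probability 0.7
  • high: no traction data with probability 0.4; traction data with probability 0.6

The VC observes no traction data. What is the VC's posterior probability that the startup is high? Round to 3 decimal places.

P(no traction data) = 0.7·0.3 + 0.3·0.4 = 0.33
P(high | no traction data) = (0.3·0.4) / 0.33 = 0.12 / 0.33 = 0.363636

0.364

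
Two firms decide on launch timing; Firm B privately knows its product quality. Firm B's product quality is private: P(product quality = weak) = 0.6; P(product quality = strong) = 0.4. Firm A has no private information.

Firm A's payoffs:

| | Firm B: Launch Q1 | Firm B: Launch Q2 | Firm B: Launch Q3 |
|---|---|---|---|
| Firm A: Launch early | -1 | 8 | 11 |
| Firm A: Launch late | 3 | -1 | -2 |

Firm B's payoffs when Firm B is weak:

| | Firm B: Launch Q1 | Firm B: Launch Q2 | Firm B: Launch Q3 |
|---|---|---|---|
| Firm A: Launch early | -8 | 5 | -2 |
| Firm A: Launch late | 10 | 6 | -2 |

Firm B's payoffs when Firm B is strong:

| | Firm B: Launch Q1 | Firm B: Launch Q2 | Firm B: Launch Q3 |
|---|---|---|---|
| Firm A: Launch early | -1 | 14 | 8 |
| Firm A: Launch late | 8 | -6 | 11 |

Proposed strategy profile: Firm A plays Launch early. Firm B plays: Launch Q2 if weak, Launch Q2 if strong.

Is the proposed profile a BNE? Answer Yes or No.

Yes

A profile is a BNE iff every type of every player is best-responding given beliefs about the other side.
Firm A plays Launch early: E[Launch early] = 0.6·(8) + 0.4·(8) = 8; E[Launch late] = -1. Best-responding. ✓
Firm B (product quality weak), facing Launch early: Launch Q1 gives -8, Launch Q2 gives 5, Launch Q3 gives -2. Proposed Launch Q2 is best. ✓
Firm B (product quality strong), facing Launch early: Launch Q1 gives -1, Launch Q2 gives 14, Launch Q3 gives 8. Proposed Launch Q2 is best. ✓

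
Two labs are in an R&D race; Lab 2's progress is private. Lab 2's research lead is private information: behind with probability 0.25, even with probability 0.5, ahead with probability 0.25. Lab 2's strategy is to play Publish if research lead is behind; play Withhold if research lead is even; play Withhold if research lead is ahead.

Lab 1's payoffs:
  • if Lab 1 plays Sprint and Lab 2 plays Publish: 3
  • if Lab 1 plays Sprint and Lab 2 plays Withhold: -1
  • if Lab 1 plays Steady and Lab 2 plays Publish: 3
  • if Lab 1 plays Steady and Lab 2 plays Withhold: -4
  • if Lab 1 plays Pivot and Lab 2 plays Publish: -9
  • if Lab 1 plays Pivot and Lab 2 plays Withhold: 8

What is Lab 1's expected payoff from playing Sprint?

Take the expectation over Lab 2's research lead, weighting each type's action by its prior probability.
E[Sprint] = 0.25·3 + 0.5·(-1) + 0.25·(-1) = 0.75 + (-0.5) + (-0.25) = 0

0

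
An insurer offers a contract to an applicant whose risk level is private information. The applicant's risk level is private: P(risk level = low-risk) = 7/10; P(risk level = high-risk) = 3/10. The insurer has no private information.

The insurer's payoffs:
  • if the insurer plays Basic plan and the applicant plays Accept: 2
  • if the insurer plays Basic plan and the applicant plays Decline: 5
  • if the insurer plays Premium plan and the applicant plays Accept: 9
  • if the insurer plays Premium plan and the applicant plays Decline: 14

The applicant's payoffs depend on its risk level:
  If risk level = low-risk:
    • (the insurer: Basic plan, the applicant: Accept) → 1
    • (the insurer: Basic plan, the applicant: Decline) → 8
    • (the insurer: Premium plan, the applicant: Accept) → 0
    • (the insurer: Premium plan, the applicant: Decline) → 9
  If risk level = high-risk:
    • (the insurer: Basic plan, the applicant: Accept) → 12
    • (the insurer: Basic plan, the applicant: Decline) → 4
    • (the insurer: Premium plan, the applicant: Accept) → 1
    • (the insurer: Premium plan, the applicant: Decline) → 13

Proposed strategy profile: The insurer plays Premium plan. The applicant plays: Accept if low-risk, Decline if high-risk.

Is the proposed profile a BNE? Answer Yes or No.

No

A profile is a BNE iff every type of every player is best-responding given beliefs about the other side.
The insurer plays Premium plan: E[Premium plan] = 7/10·(9) + 3/10·(14) = 21/2; E[Basic plan] = 29/10. Best-responding. ✓
The applicant (risk level low-risk), facing Premium plan: Accept gives 0, Decline gives 9. Proposed Accept is not best — profitable deviation exists. ✗
The applicant (risk level high-risk), facing Premium plan: Accept gives 1, Decline gives 13. Proposed Decline is best. ✓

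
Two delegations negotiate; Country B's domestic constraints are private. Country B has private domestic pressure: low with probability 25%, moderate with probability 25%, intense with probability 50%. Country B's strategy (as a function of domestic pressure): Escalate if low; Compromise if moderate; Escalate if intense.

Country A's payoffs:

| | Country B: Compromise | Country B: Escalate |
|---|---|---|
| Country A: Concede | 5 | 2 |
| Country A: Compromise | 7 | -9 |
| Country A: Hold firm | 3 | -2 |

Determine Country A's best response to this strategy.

Concede

Compute Country A's expected payoff for each action, taking the expectation over Country B's type.
E[Concede] = 0.25·(2) + 0.25·(5) + 0.5·(2) = 2.75
E[Compromise] = 0.25·(-9) + 0.25·(7) + 0.5·(-9) = -5
E[Hold firm] = 0.25·(-2) + 0.25·(3) + 0.5·(-2) = -0.75
Best response: Concede (2.75 is the largest).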